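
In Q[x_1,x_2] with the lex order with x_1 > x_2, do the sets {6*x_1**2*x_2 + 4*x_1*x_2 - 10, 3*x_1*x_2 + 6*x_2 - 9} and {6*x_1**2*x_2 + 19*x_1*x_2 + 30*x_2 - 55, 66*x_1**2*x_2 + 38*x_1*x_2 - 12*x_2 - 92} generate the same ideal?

Two ideals are equal iff their reduced Gröbner bases coincide (the reduced basis is unique for a fixed ordering).
Buchberger on the first generating set:
f_1 = 6*x_1**2*x_2 + 4*x_1*x_2 - 10, LT = x_1**2*x_2.
f_2 = 3*x_1*x_2 + 6*x_2 - 9, LT = x_1*x_2.

S(f_1,f_2): lcm = x_1**2*x_2. S = -4/3*x_1*x_2 + 3*x_1 - 5/3.
  reduce S modulo (f_1, f_2):
  remainder 3*x_1 + 8/3*x_2 - 17/3 ≠ 0; add g_3 = 3*x_1 + 8/3*x_2 - 17/3 to the basis.

S(f_1,g_3): lcm = x_1**2*x_2. S = -8/9*x_1*x_2**2 + 23/9*x_1*x_2 - 5/3.
  reduce S modulo (f_1, f_2, g_3):
  remainder 16/9*x_2**2 - 70/9*x_2 + 6 ≠ 0; add g_4 = 16/9*x_2**2 - 70/9*x_2 + 6 to the basis.

The other S-polynomials (S(f_2,g_3), S(f_1,g_4), S(f_2,g_4), S(g_3,g_4)) all reduce to 0 modulo the current basis, so we have a Gröbner basis.
Inter-reduce: drop elements whose leading term is divisible by another's, tail-reduce, and make monic.
Reduced Gröbner basis: {x_1 + 8/9*x_2 - 17/9, x_2**2 - 35/8*x_2 + 27/8}.

Buchberger on the second generating set:
h_1 = 6*x_1**2*x_2 + 19*x_1*x_2 + 30*x_2 - 55, LT = x_1**2*x_2.
h_2 = 66*x_1**2*x_2 + 38*x_1*x_2 - 12*x_2 - 92, LT = x_1**2*x_2.

S(h_1,h_2): lcm = x_1**2*x_2. S = 57/22*x_1*x_2 + 57/11*x_2 - 171/22.
  reduce S modulo (h_1, h_2):
  remainder 57/22*x_1*x_2 + 57/11*x_2 - 171/22 ≠ 0; add k_3 = 57/22*x_1*x_2 + 57/11*x_2 - 171/22 to the basis.

S(h_1,k_3): lcm = x_1**2*x_2. S = 7/6*x_1*x_2 + 3*x_1 + 5*x_2 - 55/6.
  reduce S modulo (h_1, h_2, k_3):
  remainder 3*x_1 + 8/3*x_2 - 17/3 ≠ 0; add k_4 = 3*x_1 + 8/3*x_2 - 17/3 to the basis.

S(h_1,k_4): lcm = x_1**2*x_2. S = -8/9*x_1*x_2**2 + 91/18*x_1*x_2 + 5*x_2 - 55/6.
  reduce S modulo (h_1, h_2, k_3, k_4):
  remainder 16/9*x_2**2 - 70/9*x_2 + 6 ≠ 0; add k_5 = 16/9*x_2**2 - 70/9*x_2 + 6 to the basis.

The other S-polynomials (S(h_2,k_3), S(h_2,k_4), S(k_3,k_4), S(h_1,k_5), S(h_2,k_5), S(k_3,k_5), S(k_4,k_5)) all reduce to 0 modulo the current basis, so we have a Gröbner basis.
Inter-reduce: drop elements whose leading term is divisible by another's, tail-reduce, and make monic.
Reduced Gröbner basis: {x_1 + 8/9*x_2 - 17/9, x_2**2 - 35/8*x_2 + 27/8}.

These coincide, so the ideals are equal.

Yes, the ideals are equal.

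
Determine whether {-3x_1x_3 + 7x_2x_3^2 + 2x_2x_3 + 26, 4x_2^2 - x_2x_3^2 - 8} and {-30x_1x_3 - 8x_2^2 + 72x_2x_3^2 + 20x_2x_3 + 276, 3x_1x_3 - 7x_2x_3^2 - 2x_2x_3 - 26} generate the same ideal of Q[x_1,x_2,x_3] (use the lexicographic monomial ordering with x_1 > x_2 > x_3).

For a fixed monomial order, each ideal has a unique reduced Gröbner basis; comparing bases decides equality.
Buchberger on the first generating set:
f_1 = -3x_1x_3 + 7x_2x_3^2 + 2x_2x_3 + 26, LT = x_1x_3.
f_2 = 4x_2^2 - x_2x_3^2 - 8, LT = x_2^2.

S(f_1,f_2): leading monomials are coprime, so the S-polynomial reduces to 0 (Buchberger's first criterion).
Every S-polynomial of the final basis reduces to 0, so we have a Gröbner basis.
Inter-reduce: drop elements whose leading term is divisible by another's, tail-reduce, and make monic.
Reduced Gröbner basis: {x_1x_3 - 7/3x_2x_3^2 - 2/3x_2x_3 - 26/3, x_2^2 - 1/4x_2x_3^2 - 2}.

Buchberger on the second generating set:
h_1 = -30x_1x_3 - 8x_2^2 + 72x_2x_3^2 + 20x_2x_3 + 276, LT = x_1x_3.
h_2 = 3x_1x_3 - 7x_2x_3^2 - 2x_2x_3 - 26, LT = x_1x_3.

S(h_1,h_2): lcm = x_1x_3. S = 4/15x_2^2 - 1/15x_2x_3^2 - 8/15.
  leading term x_2^2: no divisor's leading term divides it; move 4/15x_2^2 to the remainder.
  leading term x_2x_3^2: no divisor's leading term divides it; move -1/15x_2x_3^2 to the remainder.
  leading term 1: no divisor's leading term divides it; move -8/15 to the remainder.
  remainder 4/15x_2^2 - 1/15x_2x_3^2 - 8/15 ≠ 0; add k_3 = 4/15x_2^2 - 1/15x_2x_3^2 - 8/15 to the basis.

S(h_1,k_3): leading monomials are coprime, so the S-polynomial reduces to 0 (Buchberger's first criterion).
S(h_2,k_3): leading monomials are coprime, so the S-polynomial reduces to 0 (Buchberger's first criterion).
Every S-polynomial of the final basis reduces to 0, so we have a Gröbner basis.
Inter-reduce: drop elements whose leading term is divisible by another's, tail-reduce, and make monic.
Reduced Gröbner basis: {x_1x_3 - 7/3x_2x_3^2 - 2/3x_2x_3 - 26/3, x_2^2 - 1/4x_2x_3^2 - 2}.

Same reduced basis, so the two generating sets span the same ideal.

Yes, the ideals are equal.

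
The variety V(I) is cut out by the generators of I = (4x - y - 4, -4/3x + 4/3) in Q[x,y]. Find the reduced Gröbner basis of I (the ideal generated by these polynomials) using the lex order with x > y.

f_1 = 4x - y - 4, LT = x.
f_2 = -4/3x + 4/3, LT = x.

S(f_1,f_2): lcm = x. S = -1/4y.
  reduce S modulo (f_1, f_2):
  remainder -1/4y ≠ 0; add g_3 = -1/4y to the basis.

The other S-polynomials (S(f_1,g_3), S(f_2,g_3)) all reduce to 0 modulo the current basis, so we have a Gröbner basis.
Inter-reduce: drop elements whose leading term is divisible by another's, tail-reduce, and make monic.

G = {x - 1, y}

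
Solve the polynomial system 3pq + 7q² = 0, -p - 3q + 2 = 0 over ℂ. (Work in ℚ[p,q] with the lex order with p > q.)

{(2, 0), (-7, 3)}

Compute a lex Gröbner basis by Buchberger's algorithm.
f_1 = 3pq + 7q², LT = pq.
f_2 = -p - 3q + 2, LT = p.

S(f_1,f_2): lcm = pq. S = -⅔q² + 2q.
  reduce S modulo (f_1, f_2):
  remainder -⅔q² + 2q ≠ 0; add h_3 = -⅔q² + 2q to the basis.

The other S-polynomials (S(f_1,h_3), S(f_2,h_3)) all reduce to 0 modulo the current basis, so we have a Gröbner basis.
Inter-reduce: drop elements whose leading term is divisible by another's, tail-reduce, and make monic.
Reduced Gröbner basis: {p + 3q - 2, q² - 3q}.

From the last basis element, q² - 3q = 0, so q takes values in {0, 3}. Each choice, substituted upward through the basis, yields the corresponding point(s) of the solution set.
  q = 0: the earlier basis element becomes p - 2 = 0, giving p = 2 — point (2, 0).
  q = 3: the earlier basis element becomes p + 7 = 0, giving p = -7 — point (-7, 3).
This is the nonlinear analogue of row-reducing a linear system.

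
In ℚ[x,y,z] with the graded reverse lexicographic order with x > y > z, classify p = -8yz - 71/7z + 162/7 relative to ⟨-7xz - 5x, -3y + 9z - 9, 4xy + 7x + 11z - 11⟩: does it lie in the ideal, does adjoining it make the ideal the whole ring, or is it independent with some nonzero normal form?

Adjoining -8yz - 71/7z + 162/7 makes the ideal the whole ring: the system is inconsistent.

First compute the reduced Gröbner basis of I by Buchberger's algorithm.
f_1 = -7xz - 5x, LT = xz.
f_2 = -3y + 9z - 9, LT = y.
f_3 = 4xy + 7x + 11z - 11, LT = xy.

S(f_1,f_3): lcm = xyz. S = 5/7xy - 7/4xz - 11/4z² + 11/4z.
  reduce S modulo (f_1, f_2, f_3):
  remainder -11/4z² - 475/196x + 11/4z ≠ 0; add h_4 = -11/4z² - 475/196x + 11/4z to the basis.

S(f_2,f_3): lcm = xy. S = -3xz + 5/4x - 11/4z + 11/4.
  reduce S modulo (f_1, f_2, f_3, h_4):
  remainder 95/28x - 11/4z + 11/4 ≠ 0; add h_5 = 95/28x - 11/4z + 11/4 to the basis.

The other S-polynomials (S(f_1,f_2), S(f_1,h_4), S(f_2,h_4), S(f_3,h_4), S(f_1,h_5), S(f_2,h_5), S(f_3,h_5), S(h_4,h_5)) all reduce to 0 modulo the current basis, so we have a Gröbner basis.
Inter-reduce: drop elements whose leading term is divisible by another's, tail-reduce, and make monic.
Reduced Gröbner basis: {z² - 2/7z - 5/7, x - 77/95z + 77/95, y - 3z + 3}.
Label its elements g_1 = z² - 2/7z - 5/7, g_2 = x - 77/95z + 77/95, g_3 = y - 3z + 3.

Reduce p = -8yz - 71/7z + 162/7 modulo G:
  leading term yz: subtract (-8z)·g_3 from -8yz - 71/7z + 162/7 → -24z² + 97/7z + 162/7
  leading term z²: subtract (-24)·g_1 from -24z² + 97/7z + 162/7 → 7z + 6
  leading term z: no divisor's leading term divides it; move 7z to the remainder.
  leading term 1: no divisor's leading term divides it; move 6 to the remainder.
  normal form = 7z + 6.
The normal form is nonzero, so p ∉ I. Since p minus its normal form lies in I, I + (p) = I + (r) where r = 7z + 6; decide whether this ideal is the whole ring.
Run Buchberger on G together with r (pairs among the g_i already reduce to 0 since G is a Gröbner basis):
g_1 = z² - 2/7z - 5/7, LT = z².
g_2 = x - 77/95z + 77/95, LT = x.
g_3 = y - 3z + 3, LT = y.
r = 7z + 6, LT = z.

S(g_1,r): lcm = z². S = -8/7z - 5/7.
  reduce S modulo (g_1, g_2, g_3, r):
  remainder 13/49 ≠ 0; add m_5 = 13/49 to the basis.

The other S-polynomials (S(g_1,g_2), S(g_1,g_3), S(g_2,g_3), S(g_2,r), S(g_3,r), S(g_1,m_5), S(g_2,m_5), S(g_3,m_5), S(r,m_5)) all reduce to 0 modulo the current basis, so we have a Gröbner basis.
Inter-reduce: drop elements whose leading term is divisible by another's, tail-reduce, and make monic.
Reduced Gröbner basis: {1}.
The reduced Gröbner basis of I + (p) is {1}: the ideal is the whole ring, so the enlarged system has no common solution — adjoining p is inconsistent.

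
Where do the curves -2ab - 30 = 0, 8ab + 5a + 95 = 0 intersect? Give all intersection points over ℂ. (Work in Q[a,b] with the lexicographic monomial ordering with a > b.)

{(5, -3)}

Compute a lex Gröbner basis by Buchberger's algorithm.
f_1 = -2ab - 30, LT = ab.
f_2 = 8ab + 5a + 95, LT = ab.

S(f_1,f_2): lcm = ab. S = -5/8a + 25/8.
  leading term a: no divisor's leading term divides it; move -5/8a to the remainder.
  leading term 1: no divisor's leading term divides it; move 25/8 to the remainder.
  remainder -5/8a + 25/8 ≠ 0; add h_3 = -5/8a + 25/8 to the basis.

S(f_1,h_3): lcm = ab. S = 5b + 15.
  leading term b: no divisor's leading term divides it; move 5b to the remainder.
  leading term 1: no divisor's leading term divides it; move 15 to the remainder.
  remainder 5b + 15 ≠ 0; add h_4 = 5b + 15 to the basis.

The other S-polynomials (S(f_2,h_3), S(f_1,h_4), S(f_2,h_4), S(h_3,h_4)) all reduce to 0 modulo the current basis, so we have a Gröbner basis.
Inter-reduce: drop elements whose leading term is divisible by another's, tail-reduce, and make monic.
Reduced Gröbner basis: {a - 5, b + 3}.

Elimination: the polynomial b + 3 lies in the elimination ideal for b, so b ∈ {-3}. For each such b, the remaining basis elements (now univariate) give the rest of the solution.
  b = -3: the earlier basis element becomes a - 5 = 0, giving a = 5 — point (5, -3).
Check: every point annihilates each of the original generators.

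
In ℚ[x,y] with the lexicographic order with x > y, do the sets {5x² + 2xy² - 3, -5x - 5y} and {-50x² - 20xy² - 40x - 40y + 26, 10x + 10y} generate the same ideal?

No, the ideals differ.

Since reduced Gröbner bases are canonical representatives of ideals under a given ordering, it suffices to compute and compare them.
Buchberger on the first generating set:
f_1 = 5x² + 2xy² - 3, LT = x².
f_2 = -5x - 5y, LT = x.

S(f_1,f_2): lcm = x². S = ⅖xy² - xy - ⅗.
  leading term xy²: subtract (-2/25y²)·f_2 from ⅖xy² - xy - ⅗ → -xy - ⅖y³ - ⅗
  leading term xy: subtract (⅕y)·f_2 from -xy - ⅖y³ - ⅗ → -⅖y³ + y² - ⅗
  leading term y³: no divisor's leading term divides it; move -⅖y³ to the remainder.
  leading term y²: no divisor's leading term divides it; move y² to the remainder.
  leading term 1: no divisor's leading term divides it; move -⅗ to the remainder.
  remainder -⅖y³ + y² - ⅗ ≠ 0; add g_3 = -⅖y³ + y² - ⅗ to the basis.

The other S-polynomials (S(f_1,g_3), S(f_2,g_3)) all reduce to 0 modulo the current basis, so we have a Gröbner basis.
Inter-reduce: drop elements whose leading term is divisible by another's, tail-reduce, and make monic.
Reduced Gröbner basis: {x + y, y³ - 5/2y² + 3/2}.

Buchberger on the second generating set:
h_1 = -50x² - 20xy² - 40x - 40y + 26, LT = x².
h_2 = 10x + 10y, LT = x.

S(h_1,h_2): lcm = x². S = ⅖xy² - xy + ⅘x + ⅘y - 13/25.
  leading term xy²: subtract (1/25y²)·h_2 from ⅖xy² - xy + ⅘x + ⅘y - 13/25 → -xy + ⅘x - ⅖y³ + ⅘y - 13/25
  leading term xy: subtract (-1/10y)·h_2 from -xy + ⅘x - ⅖y³ + ⅘y - 13/25 → ⅘x - ⅖y³ + y² + ⅘y - 13/25
  leading term x: subtract (2/25)·h_2 from ⅘x - ⅖y³ + y² + ⅘y - 13/25 → -⅖y³ + y² - 13/25
  leading term y³: no divisor's leading term divides it; move -⅖y³ to the remainder.
  leading term y²: no divisor's leading term divides it; move y² to the remainder.
  leading term 1: no divisor's leading term divides it; move -13/25 to the remainder.
  remainder -⅖y³ + y² - 13/25 ≠ 0; add k_3 = -⅖y³ + y² - 13/25 to the basis.

The other S-polynomials (S(h_1,k_3), S(h_2,k_3)) all reduce to 0 modulo the current basis, so we have a Gröbner basis.
Inter-reduce: drop elements whose leading term is divisible by another's, tail-reduce, and make monic.
Reduced Gröbner basis: {x + y, y³ - 5/2y² + 13/10}.

Since the reduced bases disagree, the two ideals are not the same.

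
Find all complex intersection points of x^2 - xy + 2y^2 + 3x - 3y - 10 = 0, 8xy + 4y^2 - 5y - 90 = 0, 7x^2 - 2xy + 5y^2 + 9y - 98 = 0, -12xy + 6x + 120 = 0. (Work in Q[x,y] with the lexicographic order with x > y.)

Compute a lex Gröbner basis by Buchberger's algorithm.
f_1 = x^2 - xy + 3x + 2y^2 - 3y - 10, LT = x^2.
f_2 = 8xy + 4y^2 - 5y - 90, LT = xy.
f_3 = 7x^2 - 2xy + 5y^2 + 9y - 98, LT = x^2.
f_4 = -12xy + 6x + 120, LT = xy.

S(f_1,f_2): lcm = x^2y. S = -3/2xy^2 + 29/8xy + 45/4x + 2y^3 - 3y^2 - 10y.
  reduce S modulo (f_1, f_2, f_3, f_4):
  remainder 45/4x + 11/4y^3 - 23/4y^2 - 1575/64y + 1305/32 ≠ 0; add h_5 = 45/4x + 11/4y^3 - 23/4y^2 - 1575/64y + 1305/32 to the basis.

S(f_1,f_3): lcm = x^2. S = -5/7xy + 3x + 9/7y^2 - 30/7y + 4.
  reduce S modulo (f_1, f_2, f_3, f_4, h_5):
  remainder -11/15y^3 + 667/210y^2 + 205/112y - 835/56 ≠ 0; add h_6 = -11/15y^3 + 667/210y^2 + 205/112y - 835/56 to the basis.

S(f_1,f_4): lcm = x^2y. S = 1/2x^2 - xy^2 + 3xy + 10x + 2y^3 - 3y^2 - 10y.
  reduce S modulo (f_1, f_2, f_3, f_4, h_5, h_6):
  remainder -373/1848y^2 + 15413/7392y + 18397/3696 ≠ 0; add h_7 = -373/1848y^2 + 15413/7392y + 18397/3696 to the basis.

S(f_2,f_3): lcm = x^2y. S = 11/14xy^2 - 5/8xy - 45/4x - 5/7y^3 - 9/7y^2 + 14y.
  reduce S modulo (f_1, f_2, f_3, f_4, h_5, h_6, h_7):
  remainder 462257/41776y + 462257/20888 ≠ 0; add h_8 = 462257/41776y + 462257/20888 to the basis.

The other S-polynomials (S(f_2,f_4), S(f_3,f_4), S(f_1,h_5), S(f_2,h_5), S(f_3,h_5), S(f_4,h_5), S(f_1,h_6), S(f_2,h_6), S(f_3,h_6), S(f_4,h_6), S(h_5,h_6), S(f_1,h_7), S(f_2,h_7), S(f_3,h_7), S(f_4,h_7), S(h_5,h_7), S(h_6,h_7), S(f_1,h_8), S(f_2,h_8), S(f_3,h_8), S(f_4,h_8), S(h_5,h_8), S(h_6,h_8), S(h_7,h_8)) all reduce to 0 modulo the current basis, so we have a Gröbner basis.
Inter-reduce: drop elements whose leading term is divisible by another's, tail-reduce, and make monic.
Reduced Gröbner basis: {x + 4, y + 2}.

A lex Gröbner basis eliminates variables successively. Here y + 2 depends only on y, with roots {-2}; lifting each root through the earlier basis elements recovers the full solutions.
  y = -2: the earlier basis element becomes x + 4 = 0, giving x = -4 — point (-4, -2).

{(-4, -2)}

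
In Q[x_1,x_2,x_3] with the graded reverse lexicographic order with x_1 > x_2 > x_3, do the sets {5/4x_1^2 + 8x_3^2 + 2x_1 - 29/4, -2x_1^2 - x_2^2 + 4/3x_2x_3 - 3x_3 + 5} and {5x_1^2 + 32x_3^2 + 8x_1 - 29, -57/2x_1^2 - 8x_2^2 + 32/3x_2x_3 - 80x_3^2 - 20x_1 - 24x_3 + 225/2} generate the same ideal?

Since reduced Gröbner bases are canonical representatives of ideals under a given ordering, it suffices to compute and compare them.
Buchberger on the first generating set:
f_1 = 5/4x_1^2 + 8x_3^2 + 2x_1 - 29/4, LT = x_1^2.
f_2 = -2x_1^2 - x_2^2 + 4/3x_2x_3 - 3x_3 + 5, LT = x_1^2.

S(f_1,f_2): lcm = x_1^2. S = -1/2x_2^2 + 2/3x_2x_3 + 32/5x_3^2 + 8/5x_1 - 3/2x_3 - 33/10.
  leading term x_2^2: no divisor's leading term divides it; move -1/2x_2^2 to the remainder.
  leading term x_2x_3: no divisor's leading term divides it; move 2/3x_2x_3 to the remainder.
  leading term x_3^2: no divisor's leading term divides it; move 32/5x_3^2 to the remainder.
  leading term x_1: no divisor's leading term divides it; move 8/5x_1 to the remainder.
  leading term x_3: no divisor's leading term divides it; move -3/2x_3 to the remainder.
  leading term 1: no divisor's leading term divides it; move -33/10 to the remainder.
  remainder -1/2x_2^2 + 2/3x_2x_3 + 32/5x_3^2 + 8/5x_1 - 3/2x_3 - 33/10 ≠ 0; add g_3 = -1/2x_2^2 + 2/3x_2x_3 + 32/5x_3^2 + 8/5x_1 - 3/2x_3 - 33/10 to the basis.

S(f_1,g_3): leading monomials are coprime, so the S-polynomial reduces to 0 (Buchberger's first criterion).
S(f_2,g_3): leading monomials are coprime, so the S-polynomial reduces to 0 (Buchberger's first criterion).
Every S-polynomial of the final basis reduces to 0, so we have a Gröbner basis.
Inter-reduce: drop elements whose leading term is divisible by another's, tail-reduce, and make monic.
Reduced Gröbner basis: {x_1^2 + 32/5x_3^2 + 8/5x_1 - 29/5, x_2^2 - 4/3x_2x_3 - 64/5x_3^2 - 16/5x_1 + 3x_3 + 33/5}.

Buchberger on the second generating set:
h_1 = 5x_1^2 + 32x_3^2 + 8x_1 - 29, LT = x_1^2.
h_2 = -57/2x_1^2 - 8x_2^2 + 32/3x_2x_3 - 80x_3^2 - 20x_1 - 24x_3 + 225/2, LT = x_1^2.

S(h_1,h_2): lcm = x_1^2. S = -16/57x_2^2 + 64/171x_2x_3 + 1024/285x_3^2 + 256/285x_1 - 16/19x_3 - 176/95.
  leading term x_2^2: no divisor's leading term divides it; move -16/57x_2^2 to the remainder.
  leading term x_2x_3: no divisor's leading term divides it; move 64/171x_2x_3 to the remainder.
  leading term x_3^2: no divisor's leading term divides it; move 1024/285x_3^2 to the remainder.
  leading term x_1: no divisor's leading term divides it; move 256/285x_1 to the remainder.
  leading term x_3: no divisor's leading term divides it; move -16/19x_3 to the remainder.
  leading term 1: no divisor's leading term divides it; move -176/95 to the remainder.
  remainder -16/57x_2^2 + 64/171x_2x_3 + 1024/285x_3^2 + 256/285x_1 - 16/19x_3 - 176/95 ≠ 0; add k_3 = -16/57x_2^2 + 64/171x_2x_3 + 1024/285x_3^2 + 256/285x_1 - 16/19x_3 - 176/95 to the basis.

S(h_1,k_3): leading monomials are coprime, so the S-polynomial reduces to 0 (Buchberger's first criterion).
S(h_2,k_3): leading monomials are coprime, so the S-polynomial reduces to 0 (Buchberger's first criterion).
Every S-polynomial of the final basis reduces to 0, so we have a Gröbner basis.
Inter-reduce: drop elements whose leading term is divisible by another's, tail-reduce, and make monic.
Reduced Gröbner basis: {x_1^2 + 32/5x_3^2 + 8/5x_1 - 29/5, x_2^2 - 4/3x_2x_3 - 64/5x_3^2 - 16/5x_1 + 3x_3 + 33/5}.

Same reduced basis, so the two generating sets span the same ideal.
The choice of monomial ordering does not affect the verdict — as long as both bases are computed under the same ordering, their equality decides ideal equality.

Yes, the ideals are equal.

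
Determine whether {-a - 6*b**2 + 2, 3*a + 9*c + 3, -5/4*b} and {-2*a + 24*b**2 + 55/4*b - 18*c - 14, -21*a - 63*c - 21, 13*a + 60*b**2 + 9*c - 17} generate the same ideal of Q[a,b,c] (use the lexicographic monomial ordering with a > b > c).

Yes, the ideals are equal.

Two ideals are equal iff their reduced Gröbner bases coincide (the reduced basis is unique for a fixed ordering).
Buchberger on the first generating set:
f_1 = -a - 6*b**2 + 2, LT = a.
f_2 = 3*a + 9*c + 3, LT = a.
f_3 = -5/4*b, LT = b.

S(f_1,f_2): lcm = a. S = 6*b**2 - 3*c - 3.
  reduce S modulo (f_1, f_2, f_3):
  remainder -3*c - 3 ≠ 0; add g_4 = -3*c - 3 to the basis.

The other S-polynomials (S(f_1,f_3), S(f_2,f_3), S(f_1,g_4), S(f_2,g_4), S(f_3,g_4)) all reduce to 0 modulo the current basis, so we have a Gröbner basis.
Inter-reduce: drop elements whose leading term is divisible by another's, tail-reduce, and make monic.
Reduced Gröbner basis: {a - 2, b, c + 1}.

Buchberger on the second generating set:
h_1 = -2*a + 24*b**2 + 55/4*b - 18*c - 14, LT = a.
h_2 = -21*a - 63*c - 21, LT = a.
h_3 = 13*a + 60*b**2 + 9*c - 17, LT = a.

S(h_1,h_2): lcm = a. S = -12*b**2 - 55/8*b + 6*c + 6.
  reduce S modulo (h_1, h_2, h_3):
  remainder -12*b**2 - 55/8*b + 6*c + 6 ≠ 0; add k_4 = -12*b**2 - 55/8*b + 6*c + 6 to the basis.

S(h_1,h_3): lcm = a. S = -216/13*b**2 - 55/8*b + 108/13*c + 108/13.
  reduce S modulo (h_1, h_2, h_3, k_4):
  remainder 275/104*b ≠ 0; add k_5 = 275/104*b to the basis.

S(k_4,k_5): lcm = b**2. S = 55/96*b - 1/2*c - 1/2.
  reduce S modulo (h_1, h_2, h_3, k_4, k_5):
  remainder -1/2*c - 1/2 ≠ 0; add k_6 = -1/2*c - 1/2 to the basis.

The other S-polynomials (S(h_2,h_3), S(h_1,k_4), S(h_2,k_4), S(h_3,k_4), S(h_1,k_5), S(h_2,k_5), S(h_3,k_5), S(h_1,k_6), S(h_2,k_6), S(h_3,k_6), S(k_4,k_6), S(k_5,k_6)) all reduce to 0 modulo the current basis, so we have a Gröbner basis.
Inter-reduce: drop elements whose leading term is divisible by another's, tail-reduce, and make monic.
Reduced Gröbner basis: {a - 2, b, c + 1}.

These coincide, so the ideals are equal.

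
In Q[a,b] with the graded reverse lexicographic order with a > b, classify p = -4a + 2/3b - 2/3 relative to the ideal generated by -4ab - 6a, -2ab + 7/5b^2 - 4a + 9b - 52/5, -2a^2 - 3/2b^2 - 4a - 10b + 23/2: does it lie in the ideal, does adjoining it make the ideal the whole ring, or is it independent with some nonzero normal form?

-4a + 2/3b - 2/3 lies in I (it reduces to 0).

First compute the reduced Gröbner basis of I by Buchberger's algorithm.
f_1 = -4ab - 6a, LT = ab.
f_2 = -2ab + 7/5b^2 - 4a + 9b - 52/5, LT = ab.
f_3 = -2a^2 - 3/2b^2 - 4a - 10b + 23/2, LT = a^2.

S(f_1,f_2): lcm = ab. S = 7/10b^2 - 1/2a + 9/2b - 26/5.
  leading term b^2: no divisor's leading term divides it; move 7/10b^2 to the remainder.
  leading term a: no divisor's leading term divides it; move -1/2a to the remainder.
  leading term b: no divisor's leading term divides it; move 9/2b to the remainder.
  leading term 1: no divisor's leading term divides it; move -26/5 to the remainder.
  remainder 7/10b^2 - 1/2a + 9/2b - 26/5 ≠ 0; add h_4 = 7/10b^2 - 1/2a + 9/2b - 26/5 to the basis.

S(f_1,f_3): lcm = a^2b. S = -3/4b^3 + 3/2a^2 - 2ab - 5b^2 + 23/4b.
  leading term b^3: subtract (-15/14b)·h_4 from -3/4b^3 + 3/2a^2 - 2ab - 5b^2 + 23/4b → 3/2a^2 - 71/28ab - 5/28b^2 + 5/28b
  leading term a^2: subtract (-3/4)·f_3 from 3/2a^2 - 71/28ab - 5/28b^2 + 5/28b → -71/28ab - 73/56b^2 - 3a - 205/28b + 69/8
  leading term ab: subtract (71/112)·f_1 from -71/28ab - 73/56b^2 - 3a - 205/28b + 69/8 → -73/56b^2 + 45/56a - 205/28b + 69/8
  leading term b^2: subtract (-365/196)·h_4 from -73/56b^2 + 45/56a - 205/28b + 69/8 → -25/196a + 415/392b - 415/392
  leading term a: no divisor's leading term divides it; move -25/196a to the remainder.
  leading term b: no divisor's leading term divides it; move 415/392b to the remainder.
  leading term 1: no divisor's leading term divides it; move -415/392 to the remainder.
  remainder -25/196a + 415/392b - 415/392 ≠ 0; add h_5 = -25/196a + 415/392b - 415/392 to the basis.

S(f_2,f_3): lcm = a^2b. S = -7/10ab^2 - 3/4b^3 + 2a^2 - 13/2ab - 5b^2 + 26/5a + 23/4b.
  leading term ab^2: subtract (7/40b)·f_1 from -7/10ab^2 - 3/4b^3 + 2a^2 - 13/2ab - 5b^2 + 26/5a + 23/4b → -3/4b^3 + 2a^2 - 109/20ab - 5b^2 + 26/5a + 23/4b
  leading term b^3: subtract (-15/14b)·h_4 from -3/4b^3 + 2a^2 - 109/20ab - 5b^2 + 26/5a + 23/4b → 2a^2 - 419/70ab - 5/28b^2 + 26/5a + 5/28b
  leading term a^2: subtract (-1)·f_3 from 2a^2 - 419/70ab - 5/28b^2 + 26/5a + 5/28b → -419/70ab - 47/28b^2 + 6/5a - 275/28b + 23/2
  leading term ab: subtract (419/280)·f_1 from -419/70ab - 47/28b^2 + 6/5a - 275/28b + 23/2 → -47/28b^2 + 285/28a - 275/28b + 23/2
  leading term b^2: subtract (-235/98)·h_4 from -47/28b^2 + 285/28a - 275/28b + 23/2 → 440/49a + 95/98b - 95/98
  leading term a: subtract (-352/5)·h_5 from 440/49a + 95/98b - 95/98 → 151/2b - 151/2
  leading term b: no divisor's leading term divides it; move 151/2b to the remainder.
  leading term 1: no divisor's leading term divides it; move -151/2 to the remainder.
  remainder 151/2b - 151/2 ≠ 0; add h_6 = 151/2b - 151/2 to the basis.

S(f_1,h_4): lcm = ab^2. S = 5/7a^2 - 69/14ab + 52/7a.
  leading term a^2: subtract (-5/14)·f_3 from 5/7a^2 - 69/14ab + 52/7a → -69/14ab - 15/28b^2 + 6a - 25/7b + 115/28
  leading term ab: subtract (69/56)·f_1 from -69/14ab - 15/28b^2 + 6a - 25/7b + 115/28 → -15/28b^2 + 375/28a - 25/7b + 115/28
  leading term b^2: subtract (-75/98)·h_4 from -15/28b^2 + 375/28a - 25/7b + 115/28 → 1275/98a - 25/196b + 25/196
  leading term a: subtract (-102)·h_5 from 1275/98a - 25/196b + 25/196 → 755/7b - 755/7
  leading term b: subtract (10/7)·h_6 from 755/7b - 755/7 → 0
  remainder 0.

S(f_2,h_4): lcm = ab^2. S = -7/10b^3 + 5/7a^2 - 31/7ab - 9/2b^2 + 52/7a + 26/5b.
  leading term b^3: subtract (-b)·h_4 from -7/10b^3 + 5/7a^2 - 31/7ab - 9/2b^2 + 52/7a + 26/5b → 5/7a^2 - 69/14ab + 52/7a
  leading term a^2: subtract (-5/14)·f_3 from 5/7a^2 - 69/14ab + 52/7a → -69/14ab - 15/28b^2 + 6a - 25/7b + 115/28
  leading term ab: subtract (69/56)·f_1 from -69/14ab - 15/28b^2 + 6a - 25/7b + 115/28 → -15/28b^2 + 375/28a - 25/7b + 115/28
  leading term b^2: subtract (-75/98)·h_4 from -15/28b^2 + 375/28a - 25/7b + 115/28 → 1275/98a - 25/196b + 25/196
  leading term a: subtract (-102)·h_5 from 1275/98a - 25/196b + 25/196 → 755/7b - 755/7
  leading term b: subtract (10/7)·h_6 from 755/7b - 755/7 → 0
  remainder 0.

S(f_3,h_4): leading monomials are coprime, so the S-polynomial reduces to 0 (Buchberger's first criterion).
S(f_1,h_5): lcm = ab. S = 83/10b^2 + 3/2a - 83/10b.
  leading term b^2: subtract (83/7)·h_4 from 83/10b^2 + 3/2a - 83/10b → 52/7a - 2158/35b + 2158/35
  leading term a: subtract (-1456/25)·h_5 from 52/7a - 2158/35b + 2158/35 → 0
  remainder 0.

S(f_2,h_5): lcm = ab. S = 38/5b^2 + 2a - 64/5b + 26/5.
  leading term b^2: subtract (76/7)·h_4 from 38/5b^2 + 2a - 64/5b + 26/5 → 52/7a - 2158/35b + 2158/35
  leading term a: subtract (-1456/25)·h_5 from 52/7a - 2158/35b + 2158/35 → 0
  remainder 0.

S(f_3,h_5): lcm = a^2. S = 83/10ab + 3/4b^2 - 63/10a + 5b - 23/4.
  leading term ab: subtract (-83/40)·f_1 from 83/10ab + 3/4b^2 - 63/10a + 5b - 23/4 → 3/4b^2 - 75/4a + 5b - 23/4
  leading term b^2: subtract (15/14)·h_4 from 3/4b^2 - 75/4a + 5b - 23/4 → -255/14a + 5/28b - 5/28
  leading term a: subtract (714/5)·h_5 from -255/14a + 5/28b - 5/28 → -151b + 151
  leading term b: subtract (-2)·h_6 from -151b + 151 → 0
  remainder 0.

S(h_4,h_5): leading monomials are coprime, so the S-polynomial reduces to 0 (Buchberger's first criterion).
S(f_1,h_6): lcm = ab. S = 5/2a.
  leading term a: subtract (-98/5)·h_5 from 5/2a → 83/4b - 83/4
  leading term b: subtract (83/302)·h_6 from 83/4b - 83/4 → 0
  remainder 0.

S(f_2,h_6): lcm = ab. S = -7/10b^2 + 3a - 9/2b + 26/5.
  leading term b^2: subtract (-1)·h_4 from -7/10b^2 + 3a - 9/2b + 26/5 → 5/2a
  leading term a: subtract (-98/5)·h_5 from 5/2a → 83/4b - 83/4
  leading term b: subtract (83/302)·h_6 from 83/4b - 83/4 → 0
  remainder 0.

S(f_3,h_6): leading monomials are coprime, so the S-polynomial reduces to 0 (Buchberger's first criterion).
S(h_4,h_6): lcm = b^2. S = -5/7a + 52/7b - 52/7.
  leading term a: subtract (28/5)·h_5 from -5/7a + 52/7b - 52/7 → 3/2b - 3/2
  leading term b: subtract (3/151)·h_6 from 3/2b - 3/2 → 0
  remainder 0.

S(h_5,h_6): leading monomials are coprime, so the S-polynomial reduces to 0 (Buchberger's first criterion).
Every S-polynomial of the final basis reduces to 0, so we have a Gröbner basis.
Inter-reduce: drop elements whose leading term is divisible by another's, tail-reduce, and make monic.
Reduced Gröbner basis: {a, b - 1}.
Label its elements g_1 = a, g_2 = b - 1.

Reduce p = -4a + 2/3b - 2/3 modulo G:
  leading term a: subtract (-4)·g_1 from -4a + 2/3b - 2/3 → 2/3b - 2/3
  leading term b: subtract (2/3)·g_2 from 2/3b - 2/3 → 0
  normal form = 0.
Since the normal form is 0, p ∈ I.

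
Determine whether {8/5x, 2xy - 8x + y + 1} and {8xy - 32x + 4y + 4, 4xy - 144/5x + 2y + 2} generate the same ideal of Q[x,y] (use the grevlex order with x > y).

Yes, the ideals are equal.

Two ideals are equal iff their reduced Gröbner bases coincide (the reduced basis is unique for a fixed ordering).
Buchberger on the first generating set:
f_1 = 8/5x, LT = x.
f_2 = 2xy - 8x + y + 1, LT = xy.

S(f_1,f_2): lcm = xy. S = 4x - 1/2y - 1/2.
  leading term x: subtract (5/2)·f_1 from 4x - 1/2y - 1/2 → -1/2y - 1/2
  leading term y: no divisor's leading term divides it; move -1/2y to the remainder.
  leading term 1: no divisor's leading term divides it; move -1/2 to the remainder.
  remainder -1/2y - 1/2 ≠ 0; add g_3 = -1/2y - 1/2 to the basis.

The other S-polynomials (S(f_1,g_3), S(f_2,g_3)) all reduce to 0 modulo the current basis, so we have a Gröbner basis.
Inter-reduce: drop elements whose leading term is divisible by another's, tail-reduce, and make monic.
Reduced Gröbner basis: {x, y + 1}.

Buchberger on the second generating set:
h_1 = 8xy - 32x + 4y + 4, LT = xy.
h_2 = 4xy - 144/5x + 2y + 2, LT = xy.

S(h_1,h_2): lcm = xy. S = 16/5x.
  leading term x: no divisor's leading term divides it; move 16/5x to the remainder.
  remainder 16/5x ≠ 0; add k_3 = 16/5x to the basis.

S(h_1,k_3): lcm = xy. S = -4x + 1/2y + 1/2.
  leading term x: subtract (-5/4)·k_3 from -4x + 1/2y + 1/2 → 1/2y + 1/2
  leading term y: no divisor's leading term divides it; move 1/2y to the remainder.
  leading term 1: no divisor's leading term divides it; move 1/2 to the remainder.
  remainder 1/2y + 1/2 ≠ 0; add k_4 = 1/2y + 1/2 to the basis.

The other S-polynomials (S(h_2,k_3), S(h_1,k_4), S(h_2,k_4), S(k_3,k_4)) all reduce to 0 modulo the current basis, so we have a Gröbner basis.
Inter-reduce: drop elements whose leading term is divisible by another's, tail-reduce, and make monic.
Reduced Gröbner basis: {x, y + 1}.

Same reduced basis, so the two generating sets span the same ideal.
The choice of monomial ordering does not affect the verdict — as long as both bases are computed under the same ordering, their equality decides ideal equality.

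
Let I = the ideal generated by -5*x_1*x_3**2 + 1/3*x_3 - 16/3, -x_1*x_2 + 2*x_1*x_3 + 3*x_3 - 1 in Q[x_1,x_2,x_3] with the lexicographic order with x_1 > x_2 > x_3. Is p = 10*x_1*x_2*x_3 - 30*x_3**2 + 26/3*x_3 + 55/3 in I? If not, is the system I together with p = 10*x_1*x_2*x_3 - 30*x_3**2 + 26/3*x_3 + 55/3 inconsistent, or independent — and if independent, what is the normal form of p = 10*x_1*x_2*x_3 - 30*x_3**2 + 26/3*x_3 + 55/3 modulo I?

First compute the reduced Gröbner basis of I by Buchberger's algorithm.
f_1 = -5*x_1*x_3**2 + 1/3*x_3 - 16/3, LT = x_1*x_3**2.
f_2 = -x_1*x_2 + 2*x_1*x_3 + 3*x_3 - 1, LT = x_1*x_2.

S(f_1,f_2): lcm = x_1*x_2*x_3**2. S = 2*x_1*x_3**3 - 1/15*x_2*x_3 + 16/15*x_2 + 3*x_3**3 - x_3**2.
  leading term x_1*x_3**3: subtract (-2/5*x_3)·f_1 from 2*x_1*x_3**3 - 1/15*x_2*x_3 + 16/15*x_2 + 3*x_3**3 - x_3**2 → -1/15*x_2*x_3 + 16/15*x_2 + 3*x_3**3 - 13/15*x_3**2 - 32/15*x_3
  leading term x_2*x_3: no divisor's leading term divides it; move -1/15*x_2*x_3 to the remainder.
  leading term x_2: no divisor's leading term divides it; move 16/15*x_2 to the remainder.
  leading term x_3**3: no divisor's leading term divides it; move 3*x_3**3 to the remainder.
  leading term x_3**2: no divisor's leading term divides it; move -13/15*x_3**2 to the remainder.
  leading term x_3: no divisor's leading term divides it; move -32/15*x_3 to the remainder.
  remainder -1/15*x_2*x_3 + 16/15*x_2 + 3*x_3**3 - 13/15*x_3**2 - 32/15*x_3 ≠ 0; add h_3 = -1/15*x_2*x_3 + 16/15*x_2 + 3*x_3**3 - 13/15*x_3**2 - 32/15*x_3 to the basis.

The other S-polynomials (S(f_1,h_3), S(f_2,h_3)) all reduce to 0 modulo the current basis, so we have a Gröbner basis.
Inter-reduce: drop elements whose leading term is divisible by another's, tail-reduce, and make monic.
Reduced Gröbner basis: {x_1*x_2 - 2*x_1*x_3 - 3*x_3 + 1, x_1*x_3**2 - 1/15*x_3 + 16/15, x_2*x_3 - 16*x_2 - 45*x_3**3 + 13*x_3**2 + 32*x_3}.
Label its elements g_1 = x_1*x_2 - 2*x_1*x_3 - 3*x_3 + 1, g_2 = x_1*x_3**2 - 1/15*x_3 + 16/15, g_3 = x_2*x_3 - 16*x_2 - 45*x_3**3 + 13*x_3**2 + 32*x_3.

Reduce p = 10*x_1*x_2*x_3 - 30*x_3**2 + 26/3*x_3 + 55/3 modulo G:
  leading term x_1*x_2*x_3: subtract (10*x_3)·g_1 from 10*x_1*x_2*x_3 - 30*x_3**2 + 26/3*x_3 + 55/3 → 20*x_1*x_3**2 - 4/3*x_3 + 55/3
  leading term x_1*x_3**2: subtract (20)·g_2 from 20*x_1*x_3**2 - 4/3*x_3 + 55/3 → -3
  leading term 1: no divisor's leading term divides it; move -3 to the remainder.
  normal form = -3.
The normal form is nonzero, so p ∉ I. Since p minus its normal form lies in I, I + (p) = I + (r) where r = -3; decide whether this ideal is the whole ring.
Here r = -3 is a nonzero constant, hence a unit: 1 ∈ I + (p), the Gröbner basis of I + (p) is {1}, and the enlarged system has no common solution — adjoining p is inconsistent.

Adjoining 10*x_1*x_2*x_3 - 30*x_3**2 + 26/3*x_3 + 55/3 makes the ideal the whole ring: the system is inconsistent.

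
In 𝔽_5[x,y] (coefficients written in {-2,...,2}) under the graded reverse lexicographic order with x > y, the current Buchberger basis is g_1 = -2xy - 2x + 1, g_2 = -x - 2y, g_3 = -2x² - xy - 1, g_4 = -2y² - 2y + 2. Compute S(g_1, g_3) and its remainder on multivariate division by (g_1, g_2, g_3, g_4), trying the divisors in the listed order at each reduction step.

lcm(LM(g_1), LM(g_3)) = x²y.
S = (lcm/LT(g_1))·g_1 − (lcm/LT(g_3))·g_3 = 2xy² + x² + 2x + 2y.
Reduce S modulo (g_1, g_2, g_3, g_4) in that order:
  leading term xy²: subtract (-y)·g_1 from 2xy² + x² + 2x + 2y → x² - 2xy + 2x - 2y
  leading term x²: subtract (-x)·g_2 from x² - 2xy + 2x - 2y → xy + 2x - 2y
  leading term xy: subtract (2)·g_1 from xy + 2x - 2y → x - 2y - 2
  leading term x: subtract (-1)·g_2 from x - 2y - 2 → y - 2
  leading term y: no divisor's leading term divides it; move y to the remainder.
  leading term 1: no divisor's leading term divides it; move -2 to the remainder.
The remainder y - 2 is nonzero, so it would be added as the next basis element.

S(g_1, g_3) = 2xy² + x² + 2x + 2y; remainder on division = y - 2.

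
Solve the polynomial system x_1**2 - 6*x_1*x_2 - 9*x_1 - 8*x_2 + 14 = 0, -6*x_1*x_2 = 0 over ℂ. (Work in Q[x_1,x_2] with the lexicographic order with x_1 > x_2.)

Compute a lex Gröbner basis by Buchberger's algorithm.
f_1 = x_1**2 - 6*x_1*x_2 - 9*x_1 - 8*x_2 + 14, LT = x_1**2.
f_2 = -6*x_1*x_2, LT = x_1*x_2.

S(f_1,f_2): lcm = x_1**2*x_2. S = -6*x_1*x_2**2 - 9*x_1*x_2 - 8*x_2**2 + 14*x_2.
  leading term x_1*x_2**2: subtract (x_2)·f_2 from -6*x_1*x_2**2 - 9*x_1*x_2 - 8*x_2**2 + 14*x_2 → -9*x_1*x_2 - 8*x_2**2 + 14*x_2
  leading term x_1*x_2: subtract (3/2)·f_2 from -9*x_1*x_2 - 8*x_2**2 + 14*x_2 → -8*x_2**2 + 14*x_2
  leading term x_2**2: no divisor's leading term divides it; move -8*x_2**2 to the remainder.
  leading term x_2: no divisor's leading term divides it; move 14*x_2 to the remainder.
  remainder -8*x_2**2 + 14*x_2 ≠ 0; add h_3 = -8*x_2**2 + 14*x_2 to the basis.

The other S-polynomials (S(f_1,h_3), S(f_2,h_3)) all reduce to 0 modulo the current basis, so we have a Gröbner basis.
Inter-reduce: drop elements whose leading term is divisible by another's, tail-reduce, and make monic.
Reduced Gröbner basis: {x_1**2 - 9*x_1 - 8*x_2 + 14, x_1*x_2, x_2**2 - 7/4*x_2}.

Since the basis is lex-ordered, x_2**2 - 7/4*x_2 is univariate in x_2. Its roots are {0, 7/4}. Back-substituting each root into the other basis elements fixes the other coordinates.
  x_2 = 0: the earlier basis element becomes x_1**2 - 9*x_1 + 14 = 0, giving x_1 = 2, 7 — points (2, 0), (7, 0).
  x_2 = 7/4: the earlier basis elements become x_1**2 - 9*x_1 = 0; 7/4*x_1 = 0, giving x_1 = 0 — point (0, 7/4).
Check: every point annihilates each of the original generators.

{(2, 0), (7, 0), (0, 7/4)}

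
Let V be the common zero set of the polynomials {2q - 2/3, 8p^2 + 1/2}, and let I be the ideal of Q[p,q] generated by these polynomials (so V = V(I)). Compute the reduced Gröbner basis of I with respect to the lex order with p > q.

Buchberger's algorithm terminates because the ascending chain of leading-term ideals stabilizes.

f_1 = 2q - 2/3, LT = q.
f_2 = 8p^2 + 1/2, LT = p^2.

The S-polynomials (S(f_1,f_2)) all reduce to 0 modulo the current basis, so we have a Gröbner basis.

G = {p^2 + 1/16, q - 1/3}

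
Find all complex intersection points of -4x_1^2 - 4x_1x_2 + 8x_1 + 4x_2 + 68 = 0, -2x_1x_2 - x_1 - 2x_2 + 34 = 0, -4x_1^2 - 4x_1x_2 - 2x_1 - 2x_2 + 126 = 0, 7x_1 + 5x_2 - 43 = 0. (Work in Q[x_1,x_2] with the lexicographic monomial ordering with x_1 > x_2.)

Compute a lex Gröbner basis by Buchberger's algorithm.
f_1 = -4x_1^2 - 4x_1x_2 + 8x_1 + 4x_2 + 68, LT = x_1^2.
f_2 = -2x_1x_2 - x_1 - 2x_2 + 34, LT = x_1x_2.
f_3 = -4x_1^2 - 4x_1x_2 - 2x_1 - 2x_2 + 126, LT = x_1^2.
f_4 = 7x_1 + 5x_2 - 43, LT = x_1.

S(f_1,f_2): lcm = x_1^2x_2. S = -1/2x_1^2 + x_1x_2^2 - 3x_1x_2 + 17x_1 - x_2^2 - 17x_2.
  leading term x_1^2: subtract (1/8)·f_1 from -1/2x_1^2 + x_1x_2^2 - 3x_1x_2 + 17x_1 - x_2^2 - 17x_2 → x_1x_2^2 - 5/2x_1x_2 + 16x_1 - x_2^2 - 35/2x_2 - 17/2
  leading term x_1x_2^2: subtract (-1/2x_2)·f_2 from x_1x_2^2 - 5/2x_1x_2 + 16x_1 - x_2^2 - 35/2x_2 - 17/2 → -3x_1x_2 + 16x_1 - 2x_2^2 - 1/2x_2 - 17/2
  leading term x_1x_2: subtract (3/2)·f_2 from -3x_1x_2 + 16x_1 - 2x_2^2 - 1/2x_2 - 17/2 → 35/2x_1 - 2x_2^2 + 5/2x_2 - 119/2
  leading term x_1: subtract (5/2)·f_4 from 35/2x_1 - 2x_2^2 + 5/2x_2 - 119/2 → -2x_2^2 - 10x_2 + 48
  leading term x_2^2: no divisor's leading term divides it; move -2x_2^2 to the remainder.
  leading term x_2: no divisor's leading term divides it; move -10x_2 to the remainder.
  leading term 1: no divisor's leading term divides it; move 48 to the remainder.
  remainder -2x_2^2 - 10x_2 + 48 ≠ 0; add h_5 = -2x_2^2 - 10x_2 + 48 to the basis.

S(f_1,f_3): lcm = x_1^2. S = -5/2x_1 - 3/2x_2 + 29/2.
  leading term x_1: subtract (-5/14)·f_4 from -5/2x_1 - 3/2x_2 + 29/2 → 2/7x_2 - 6/7
  leading term x_2: no divisor's leading term divides it; move 2/7x_2 to the remainder.
  leading term 1: no divisor's leading term divides it; move -6/7 to the remainder.
  remainder 2/7x_2 - 6/7 ≠ 0; add h_6 = 2/7x_2 - 6/7 to the basis.

The other S-polynomials (S(f_1,f_4), S(f_2,f_3), S(f_2,f_4), S(f_3,f_4), S(f_1,h_5), S(f_2,h_5), S(f_3,h_5), S(f_4,h_5), S(f_1,h_6), S(f_2,h_6), S(f_3,h_6), S(f_4,h_6), S(h_5,h_6)) all reduce to 0 modulo the current basis, so we have a Gröbner basis.
Inter-reduce: drop elements whose leading term is divisible by another's, tail-reduce, and make monic.
Reduced Gröbner basis: {x_1 - 4, x_2 - 3}.

A lex Gröbner basis eliminates variables successively. Here x_2 - 3 depends only on x_2, with roots {3}; lifting each root through the earlier basis elements recovers the full solutions.
  x_2 = 3: the earlier basis element becomes x_1 - 4 = 0, giving x_1 = 4 — point (4, 3).
Each listed point satisfies every original equation (direct substitution).
A lex Gröbner basis triangularizes the system, enabling back-substitution.

{(4, 3)}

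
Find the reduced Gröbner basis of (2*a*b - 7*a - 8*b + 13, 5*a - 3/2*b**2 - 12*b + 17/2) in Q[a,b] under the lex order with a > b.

f_1 = 2*a*b - 7*a - 8*b + 13, LT = a*b.
f_2 = 5*a - 3/2*b**2 - 12*b + 17/2, LT = a.

S(f_1,f_2): lcm = a*b. S = -7/2*a + 3/10*b**3 + 12/5*b**2 - 57/10*b + 13/2.
  reduce S modulo (f_1, f_2):
  remainder 3/10*b**3 + 27/20*b**2 - 141/10*b + 249/20 ≠ 0; add g_3 = 3/10*b**3 + 27/20*b**2 - 141/10*b + 249/20 to the basis.

The other S-polynomials (S(f_1,g_3), S(f_2,g_3)) all reduce to 0 modulo the current basis, so we have a Gröbner basis.
Inter-reduce: drop elements whose leading term is divisible by another's, tail-reduce, and make monic.

G = {a - 3/10*b**2 - 12/5*b + 17/10, b**3 + 9/2*b**2 - 47*b + 83/2}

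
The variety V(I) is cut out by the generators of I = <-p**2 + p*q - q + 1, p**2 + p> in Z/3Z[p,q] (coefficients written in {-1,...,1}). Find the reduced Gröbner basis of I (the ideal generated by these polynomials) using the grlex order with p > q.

The reduced Gröbner basis is the canonical form of the ideal for this ordering.

f_1 = -p**2 + p*q - q + 1, LT = p**2.
f_2 = p**2 + p, LT = p**2.

S(f_1,f_2): lcm = p**2. S = -p*q - p + q - 1.
  leading term p*q: no divisor's leading term divides it; move -p*q to the remainder.
  leading term p: no divisor's leading term divides it; move -p to the remainder.
  leading term q: no divisor's leading term divides it; move q to the remainder.
  leading term 1: no divisor's leading term divides it; move -1 to the remainder.
  remainder -p*q - p + q - 1 ≠ 0; add g_3 = -p*q - p + q - 1 to the basis.

S(f_1,g_3): lcm = p**2*q. S = -p*q**2 - p**2 + p*q + q**2 - p - q.
  leading term p*q**2: subtract (q)·g_3 from -p*q**2 - p**2 + p*q + q**2 - p - q → -p**2 - p*q - p
  leading term p**2: subtract (1)·f_1 from -p**2 - p*q - p → p*q - p + q - 1
  leading term p*q: subtract (-1)·g_3 from p*q - p + q - 1 → p - q + 1
  leading term p: no divisor's leading term divides it; move p to the remainder.
  leading term q: no divisor's leading term divides it; move -q to the remainder.
  leading term 1: no divisor's leading term divides it; move 1 to the remainder.
  remainder p - q + 1 ≠ 0; add g_4 = p - q + 1 to the basis.

S(g_3,g_4): lcm = p*q. S = q**2 + p + q + 1.
  leading term q**2: no divisor's leading term divides it; move q**2 to the remainder.
  leading term p: subtract (1)·g_4 from p + q + 1 → -q
  leading term q: no divisor's leading term divides it; move -q to the remainder.
  remainder q**2 - q ≠ 0; add g_5 = q**2 - q to the basis.

The other S-polynomials (S(f_2,g_3), S(f_1,g_4), S(f_2,g_4), S(f_1,g_5), S(f_2,g_5), S(g_3,g_5), S(g_4,g_5)) all reduce to 0 modulo the current basis, so we have a Gröbner basis.
Inter-reduce: drop elements whose leading term is divisible by another's, tail-reduce, and make monic.

G = {q**2 - q, p - q + 1}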